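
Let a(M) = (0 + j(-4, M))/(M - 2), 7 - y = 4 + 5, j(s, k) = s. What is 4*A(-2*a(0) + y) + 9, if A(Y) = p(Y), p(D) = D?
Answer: -15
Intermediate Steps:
y = -2 (y = 7 - (4 + 5) = 7 - 1*9 = 7 - 9 = -2)
a(M) = -4/(-2 + M) (a(M) = (0 - 4)/(M - 2) = -4/(-2 + M))
A(Y) = Y
4*A(-2*a(0) + y) + 9 = 4*(-(-8)/(-2 + 0) - 2) + 9 = 4*(-(-8)/(-2) - 2) + 9 = 4*(-(-8)*(-1)/2 - 2) + 9 = 4*(-2*2 - 2) + 9 = 4*(-4 - 2) + 9 = 4*(-6) + 9 = -24 + 9 = -15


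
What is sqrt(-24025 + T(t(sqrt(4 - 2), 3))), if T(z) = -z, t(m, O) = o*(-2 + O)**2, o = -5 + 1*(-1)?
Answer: I*sqrt(24019) ≈ 154.98*I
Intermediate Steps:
o = -6 (o = -5 - 1 = -6)
t(m, O) = -6*(-2 + O)**2
sqrt(-24025 + T(t(sqrt(4 - 2), 3))) = sqrt(-24025 - (-6)*(-2 + 3)**2) = sqrt(-24025 - (-6)*1**2) = sqrt(-24025 - (-6)) = sqrt(-24025 - 1*(-6)) = sqrt(-24025 + 6) = sqrt(-24019) = I*sqrt(24019)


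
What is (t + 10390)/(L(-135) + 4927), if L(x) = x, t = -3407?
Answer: 6983/4792 ≈ 1.4572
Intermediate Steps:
(t + 10390)/(L(-135) + 4927) = (-3407 + 10390)/(-135 + 4927) = 6983/4792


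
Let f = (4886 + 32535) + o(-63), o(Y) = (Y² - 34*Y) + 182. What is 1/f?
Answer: 1/43714 ≈ 2.2876e-5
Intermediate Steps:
o(Y) = 182 + Y² - 34*Y
f = 43714 (f = (4886 + 32535) + (182 + (-63)² - 34*(-63)) = 37421 + (182 + 3969 + 2142) = 37421 + 6293 = 43714)
1/f = 1/43714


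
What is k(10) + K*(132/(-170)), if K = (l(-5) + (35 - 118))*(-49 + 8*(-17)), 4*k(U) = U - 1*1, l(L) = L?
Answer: -859431/68 ≈ -12639.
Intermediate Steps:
k(U) = -¼ + U/4 (k(U) = (U - 1*1)/4 = (U - 1)/4 = (-1 + U)/4 = -¼ + U/4)
K = 16280 (K = (-5 + (35 - 118))*(-49 + 8*(-17)) = (-5 - 83)*(-49 - 136) = -88*(-185) = 16280)
k(10) + K*(132/(-170)) = (-¼ + (¼)*10) + 16280*(132/(-170)) = (-¼ + 5/2) + 16280*(132*(-1/170)) = 9/4 + 16280*(-66/85) = 9/4 - 214896/17 = -859431/68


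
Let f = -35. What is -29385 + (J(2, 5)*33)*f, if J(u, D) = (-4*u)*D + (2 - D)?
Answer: 20280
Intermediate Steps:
J(u, D) = 2 - D - 4*D*u (J(u, D) = -4*D*u + (2 - D) = 2 - D - 4*D*u)
-29385 + (J(2, 5)*33)*f = -29385 + ((2 - 1*5 - 4*5*2)*33)*(-35) = -29385 + ((2 - 5 - 40)*33)*(-35) = -29385 - 43*33*(-35) = -29385 - 1419*(-35) = -29385 + 49665 = 20280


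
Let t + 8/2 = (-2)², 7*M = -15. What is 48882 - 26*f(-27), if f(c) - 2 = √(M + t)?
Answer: 48830 - 26*I*√105/7 ≈ 48830.0 - 38.06*I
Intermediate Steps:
M = -15/7 (M = (⅐)*(-15) = -15/7 ≈ -2.1429)
t = 0 (t = -4 + (-2)² = -4 + 4 = 0)
f(c) = 2 + I*√105/7 (f(c) = 2 + √(-15/7 + 0) = 2 + √(-15/7) = 2 + I*√105/7)
48882 - 26*f(-27) = 48882 - 26*(2 + I*√105/7) = 48882 - (52 + 26*I*√105/7) = 48882 + (-52 - 26*I*√105/7) = 48830 - 26*I*√105/7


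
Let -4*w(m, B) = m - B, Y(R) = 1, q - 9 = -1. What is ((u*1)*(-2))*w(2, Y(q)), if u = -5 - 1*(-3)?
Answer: -1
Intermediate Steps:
q = 8 (q = 9 - 1 = 8)
u = -2 (u = -5 + 3 = -2)
w(m, B) = -m/4 + B/4 (w(m, B) = -(m - B)/4 = -m/4 + B/4)
((u*1)*(-2))*w(2, Y(q)) = (-2*1*(-2))*(-1/4*2 + (1/4)*1) = (-2*(-2))*(-1/2 + 1/4) = 4*(-1/4) = -1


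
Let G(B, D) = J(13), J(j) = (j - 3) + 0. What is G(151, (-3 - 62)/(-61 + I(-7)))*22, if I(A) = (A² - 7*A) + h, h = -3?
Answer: 220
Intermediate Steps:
I(A) = -3 + A² - 7*A (I(A) = (A² - 7*A) - 3 = -3 + A² - 7*A)
J(j) = -3 + j (J(j) = (-3 + j) + 0 = -3 + j)
G(B, D) = 10 (G(B, D) = -3 + 13 = 10)
G(151, (-3 - 62)/(-61 + I(-7)))*22 = 10*22 = 220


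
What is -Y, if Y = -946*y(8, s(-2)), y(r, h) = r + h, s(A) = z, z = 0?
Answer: 7568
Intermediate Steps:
s(A) = 0
y(r, h) = h + r
Y = -7568 (Y = -946*(0 + 8) = -946*8 = -7568)
-Y = -1*(-7568) = 7568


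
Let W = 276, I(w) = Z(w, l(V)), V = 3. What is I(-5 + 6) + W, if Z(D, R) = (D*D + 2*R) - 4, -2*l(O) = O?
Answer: 270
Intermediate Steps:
l(O) = -O/2
Z(D, R) = -4 + D**2 + 2*R (Z(D, R) = (D**2 + 2*R) - 4 = -4 + D**2 + 2*R)
I(w) = -7 + w**2 (I(w) = -4 + w**2 + 2*(-1/2*3) = -4 + w**2 + 2*(-3/2) = -4 + w**2 - 3 = -7 + w**2)
I(-5 + 6) + W = (-7 + (-5 + 6)**2) + 276 = (-7 + 1**2) + 276 = (-7 + 1) + 276 = -6 + 276 = 270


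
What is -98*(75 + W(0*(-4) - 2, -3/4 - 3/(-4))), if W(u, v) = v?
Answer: -7350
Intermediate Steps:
-98*(75 + W(0*(-4) - 2, -3/4 - 3/(-4))) = -98*(75 + (-3/4 - 3/(-4))) = -98*(75 + (-3*¼ - 3*(-¼))) = -98*(75 + (-¾ + ¾)) = -98*(75 + 0) = -98*75 = -7350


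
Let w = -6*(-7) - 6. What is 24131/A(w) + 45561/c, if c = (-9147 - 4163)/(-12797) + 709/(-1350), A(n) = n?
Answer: 28550599635137/320235372 ≈ 89155.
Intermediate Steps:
w = 36 (w = 42 - 6 = 36)
c = 8895427/17275950 (c = -13310*(-1/12797) + 709*(-1/1350) = 13310/12797 - 709/1350 = 8895427/17275950 ≈ 0.51490)
24131/A(w) + 45561/c = 24131/36 + 45561/(8895427/17275950) = 24131*(1/36) + 45561*(17275950/8895427) = 24131/36 + 787109557950/8895427 = 28550599635137/320235372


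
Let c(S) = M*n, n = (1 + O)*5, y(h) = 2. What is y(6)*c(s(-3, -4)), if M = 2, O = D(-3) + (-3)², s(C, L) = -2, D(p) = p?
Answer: 140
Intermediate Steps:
O = 6 (O = -3 + (-3)² = -3 + 9 = 6)
n = 35 (n = (1 + 6)*5 = 7*5 = 35)
c(S) = 70 (c(S) = 2*35 = 70)
y(6)*c(s(-3, -4)) = 2*70 = 140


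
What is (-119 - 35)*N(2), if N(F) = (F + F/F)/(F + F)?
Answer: -231/2 ≈ -115.50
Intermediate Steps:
N(F) = (1 + F)/(2*F) (N(F) = (F + 1)/((2*F)) = (1 + F)*(1/(2*F)) = (1 + F)/(2*F))
(-119 - 35)*N(2) = (-119 - 35)*((½)*(1 + 2)/2) = -77*3/2 = -154*¾ = -231/2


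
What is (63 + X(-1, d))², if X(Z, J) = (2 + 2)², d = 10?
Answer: 6241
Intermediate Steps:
X(Z, J) = 16 (X(Z, J) = 4² = 16)
(63 + X(-1, d))² = (63 + 16)² = 79² = 6241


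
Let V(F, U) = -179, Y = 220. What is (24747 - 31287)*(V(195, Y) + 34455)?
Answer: -224165040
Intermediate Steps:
(24747 - 31287)*(V(195, Y) + 34455) = (24747 - 31287)*(-179 + 34455) = -6540*34276 = -224165040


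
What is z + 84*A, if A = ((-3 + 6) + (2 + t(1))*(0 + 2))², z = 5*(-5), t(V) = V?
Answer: 6779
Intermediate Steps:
z = -25
A = 81 (A = ((-3 + 6) + (2 + 1)*(0 + 2))² = (3 + 3*2)² = (3 + 6)² = 9² = 81)
z + 84*A = -25 + 84*81 = -25 + 6804 = 6779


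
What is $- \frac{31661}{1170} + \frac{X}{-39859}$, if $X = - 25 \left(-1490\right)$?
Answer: $- \frac{1305558299}{46635030} \approx -27.995$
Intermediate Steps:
$X = 37250$ ($X = \left(-1\right) \left(-37250\right) = 37250$)
$- \frac{31661}{1170} + \frac{X}{-39859} = - \frac{31661}{1170} + \frac{37250}{-39859} = \left(-31661\right) \frac{1}{1170} + 37250 \left(- \frac{1}{39859}\right) = - \frac{31661}{1170} - \frac{37250}{39859} = - \frac{1305558299}{46635030}$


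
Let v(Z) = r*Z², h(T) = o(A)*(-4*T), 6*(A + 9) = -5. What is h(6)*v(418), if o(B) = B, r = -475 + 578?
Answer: 4247190992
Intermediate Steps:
A = -59/6 (A = -9 + (⅙)*(-5) = -9 - ⅚ = -59/6 ≈ -9.8333)
r = 103
h(T) = 118*T/3 (h(T) = -(-118)*T/3 = 118*T/3)
v(Z) = 103*Z²
h(6)*v(418) = ((118/3)*6)*(103*418²) = 236*(103*174724) = 236*17996572 = 4247190992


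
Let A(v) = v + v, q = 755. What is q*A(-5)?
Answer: -7550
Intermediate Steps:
A(v) = 2*v
q*A(-5) = 755*(2*(-5)) = 755*(-10) = -7550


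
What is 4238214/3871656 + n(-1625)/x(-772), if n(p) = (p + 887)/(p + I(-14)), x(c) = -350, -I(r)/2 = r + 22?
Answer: 67537803577/61769045100 ≈ 1.0934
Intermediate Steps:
I(r) = -44 - 2*r (I(r) = -2*(r + 22) = -2*(22 + r) = -44 - 2*r)
n(p) = (887 + p)/(-16 + p) (n(p) = (p + 887)/(p + (-44 - 2*(-14))) = (887 + p)/(p + (-44 + 28)) = (887 + p)/(p - 16) = (887 + p)/(-16 + p))
4238214/3871656 + n(-1625)/x(-772) = 4238214/3871656 + ((887 - 1625)/(-16 - 1625))/(-350) = 4238214*(1/3871656) + (-738/(-1641))*(-1/350) = 706369/645276 - 1/1641*(-738)*(-1/350) = 706369/645276 + (246/547)*(-1/350) = 706369/645276 - 123/95725 = 67537803577/61769045100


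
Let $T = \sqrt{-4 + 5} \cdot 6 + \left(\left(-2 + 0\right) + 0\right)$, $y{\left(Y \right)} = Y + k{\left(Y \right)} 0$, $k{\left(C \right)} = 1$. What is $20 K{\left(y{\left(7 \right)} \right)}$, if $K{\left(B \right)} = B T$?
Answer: $560$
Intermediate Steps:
$y{\left(Y \right)} = Y$ ($y{\left(Y \right)} = Y + 1 \cdot 0 = Y + 0 = Y$)
$T = 4$ ($T = \sqrt{1} \cdot 6 + \left(-2 + 0\right) = 1 \cdot 6 - 2 = 6 - 2 = 4$)
$K{\left(B \right)} = 4 B$ ($K{\left(B \right)} = B 4 = 4 B$)
$20 K{\left(y{\left(7 \right)} \right)} = 20 \cdot 4 \cdot 7 = 20 \cdot 28 = 560$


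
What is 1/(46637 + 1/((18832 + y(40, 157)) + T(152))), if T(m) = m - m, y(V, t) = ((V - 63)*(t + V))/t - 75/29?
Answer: 85598922/3992076929867 ≈ 2.1442e-5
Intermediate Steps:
y(V, t) = -75/29 + (-63 + V)*(V + t)/t (y(V, t) = ((-63 + V)*(V + t))/t - 75*1/29 = (-63 + V)*(V + t)/t - 75/29 = -75/29 + (-63 + V)*(V + t)/t)
T(m) = 0
1/(46637 + 1/((18832 + y(40, 157)) + T(152))) = 1/(46637 + 1/((18832 + (-1902/29 + 40 + 40²/157 - 63*40/157)) + 0)) = 1/(46637 + 1/((18832 + (-1902/29 + 40 + 1600*(1/157) - 63*40*1/157)) + 0)) = 1/(46637 + 1/((18832 + (-1902/29 + 40 + 1600/157 - 2520/157)) + 0)) = 1/(46637 + 1/((18832 - 143174/4553) + 0)) = 1/(46637 + 1/(85598922/4553 + 0)) = 1/(46637 + 1/(85598922/4553)) = 1/(46637 + 4553/85598922) = 1/(3992076929867/85598922) = 85598922/3992076929867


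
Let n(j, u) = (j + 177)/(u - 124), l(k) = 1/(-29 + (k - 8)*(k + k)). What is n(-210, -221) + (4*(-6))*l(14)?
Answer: -1231/15985 ≈ -0.077010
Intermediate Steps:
l(k) = 1/(-29 + 2*k*(-8 + k)) (l(k) = 1/(-29 + (-8 + k)*(2*k)) = 1/(-29 + 2*k*(-8 + k)))
n(j, u) = (177 + j)/(-124 + u)
n(-210, -221) + (4*(-6))*l(14) = (177 - 210)/(-124 - 221) + (4*(-6))/(-29 - 16*14 + 2*14²) = -33/(-345) - 24/(-29 - 224 + 2*196) = -1/345*(-33) - 24/(-29 - 224 + 392) = 11/115 - 24/139 = -1231/15985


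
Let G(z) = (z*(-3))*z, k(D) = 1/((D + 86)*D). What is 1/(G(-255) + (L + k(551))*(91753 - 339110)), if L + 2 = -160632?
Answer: 350987/13946029452325224 ≈ 2.5168e-11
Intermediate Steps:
L = -160634 (L = -2 - 160632 = -160634)
k(D) = 1/(D*(86 + D)) (k(D) = 1/((86 + D)*D) = 1/(D*(86 + D)))
G(z) = -3*z² (G(z) = (-3*z)*z = -3*z²)
1/(G(-255) + (L + k(551))*(91753 - 339110)) = 1/(-3*(-255)² + (-160634 + 1/(551*(86 + 551)))*(91753 - 339110)) = 1/(-3*65025 + (-160634 + (1/551)/637)*(-247357)) = 1/(-195075 + (-160634 + (1/551)*(1/637))*(-247357)) = 1/(-195075 + (-160634 + 1/350987)*(-247357)) = 1/(-195075 - 56380445757/350987*(-247357)) = 1/(-195075 + 13946097921114249/350987) = 1/(13946029452325224/350987) = 350987/13946029452325224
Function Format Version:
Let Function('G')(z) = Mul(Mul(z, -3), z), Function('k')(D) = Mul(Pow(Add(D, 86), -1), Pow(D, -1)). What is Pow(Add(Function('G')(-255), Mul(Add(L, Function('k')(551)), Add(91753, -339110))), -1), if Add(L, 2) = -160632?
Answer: Rational(350987, 13946029452325224) ≈ 2.5168e-11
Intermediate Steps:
L = -160634 (L = Add(-2, -160632) = -160634)
Function('k')(D) = Mul(Pow(D, -1), Pow(Add(86, D), -1)) (Function('k')(D) = Mul(Pow(Add(86, D), -1), Pow(D, -1)) = Mul(Pow(D, -1), Pow(Add(86, D), -1)))
Function('G')(z) = Mul(-3, Pow(z, 2)) (Function('G')(z) = Mul(Mul(-3, z), z) = Mul(-3, Pow(z, 2)))
Pow(Add(Function('G')(-255), Mul(Add(L, Function('k')(551)), Add(91753, -339110))), -1) = Pow(Add(Mul(-3, Pow(-255, 2)), Mul(Add(-160634, Mul(Pow(551, -1), Pow(Add(86, 551), -1))), Add(91753, -339110))), -1) = Pow(Add(Mul(-3, 65025), Mul(Add(-160634, Mul(Rational(1, 551), Pow(637, -1))), -247357)), -1) = Pow(Add(-195075, Mul(Add(-160634, Mul(Rational(1, 551), Rational(1, 637))), -247357)), -1) = Pow(Add(-195075, Mul(Add(-160634, Rational(1, 350987)), -247357)), -1) = Pow(Add(-195075, Mul(Rational(-56380445757, 350987), -247357)), -1) = Pow(Add(-195075, Rational(13946097921114249, 350987)), -1) = Pow(Rational(13946029452325224, 350987), -1) = Rational(350987, 13946029452325224)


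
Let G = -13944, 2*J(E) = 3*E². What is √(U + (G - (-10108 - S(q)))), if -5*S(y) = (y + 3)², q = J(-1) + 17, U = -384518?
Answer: I*√38844645/10 ≈ 623.25*I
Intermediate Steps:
J(E) = 3*E²/2 (J(E) = (3*E²)/2 = 3*E²/2)
q = 37/2 (q = (3/2)*(-1)² + 17 = (3/2)*1 + 17 = 3/2 + 17 = 37/2 ≈ 18.500)
S(y) = -(3 + y)²/5 (S(y) = -(y + 3)²/5 = -(3 + y)²/5)
√(U + (G - (-10108 - S(q)))) = √(-384518 + (-13944 - (-10108 - (-1)*(3 + 37/2)²/5))) = √(-384518 + (-13944 - (-10108 - (-1)*(43/2)²/5))) = √(-384518 + (-13944 - (-10108 - (-1)*1849/(5*4)))) = √(-384518 + (-13944 - (-10108 - 1*(-1849/20)))) = √(-384518 + (-13944 - (-10108 + 1849/20))) = √(-384518 + (-13944 - 1*(-200311/20))) = √(-384518 + (-13944 + 200311/20)) = √(-384518 - 78569/20) = √(-7768929/20) = I*√38844645/10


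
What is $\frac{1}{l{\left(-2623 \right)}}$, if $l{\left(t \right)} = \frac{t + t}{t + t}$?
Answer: $1$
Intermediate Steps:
$l{\left(t \right)} = 1$ ($l{\left(t \right)} = \frac{2 t}{2 t} = 2 t \frac{1}{2 t} = 1$)
$\frac{1}{l{\left(-2623 \right)}} = 1^{-1} = 1$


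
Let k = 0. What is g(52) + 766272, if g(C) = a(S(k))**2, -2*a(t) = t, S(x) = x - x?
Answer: 766272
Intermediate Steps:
S(x) = 0
a(t) = -t/2
g(C) = 0 (g(C) = (-1/2*0)**2 = 0**2 = 0)
g(52) + 766272 = 0 + 766272 = 766272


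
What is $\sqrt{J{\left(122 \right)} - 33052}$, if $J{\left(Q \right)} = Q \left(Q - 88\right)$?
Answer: $2 i \sqrt{7226} \approx 170.01 i$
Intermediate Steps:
$J{\left(Q \right)} = Q \left(-88 + Q\right)$
$\sqrt{J{\left(122 \right)} - 33052} = \sqrt{122 \left(-88 + 122\right) - 33052} = \sqrt{122 \cdot 34 - 33052} = \sqrt{4148 - 33052} = \sqrt{-28904} = 2 i \sqrt{7226}$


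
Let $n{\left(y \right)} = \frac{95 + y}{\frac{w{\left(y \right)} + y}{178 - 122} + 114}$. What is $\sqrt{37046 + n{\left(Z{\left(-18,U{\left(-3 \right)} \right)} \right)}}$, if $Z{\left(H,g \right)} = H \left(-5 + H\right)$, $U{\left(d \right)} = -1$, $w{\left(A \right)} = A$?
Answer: $\frac{2 \sqrt{30110579598}}{1803} \approx 192.48$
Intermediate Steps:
$n{\left(y \right)} = \frac{95 + y}{114 + \frac{y}{28}}$ ($n{\left(y \right)} = \frac{95 + y}{\frac{y + y}{178 - 122} + 114} = \frac{95 + y}{\frac{2 y}{56} + 114} = \frac{95 + y}{2 y \frac{1}{56} + 114} = \frac{95 + y}{\frac{y}{28} + 114} = \frac{95 + y}{114 + \frac{y}{28}}$)
$\sqrt{37046 + n{\left(Z{\left(-18,U{\left(-3 \right)} \right)} \right)}} = \sqrt{37046 + \frac{28 \left(95 - 18 \left(-5 - 18\right)\right)}{3192 - 18 \left(-5 - 18\right)}} = \sqrt{37046 + \frac{28 \left(95 - -414\right)}{3192 - -414}} = \sqrt{37046 + \frac{28 \left(95 + 414\right)}{3192 + 414}} = \sqrt{37046 + 28 \cdot \frac{1}{3606} \cdot 509} = \sqrt{37046 + \frac{7126}{1803}} = \sqrt{\frac{66801064}{1803}} = \frac{2 \sqrt{30110579598}}{1803}$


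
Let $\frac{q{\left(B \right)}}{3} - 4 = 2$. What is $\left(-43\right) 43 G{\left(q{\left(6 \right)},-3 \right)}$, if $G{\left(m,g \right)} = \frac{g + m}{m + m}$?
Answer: $- \frac{9245}{12} \approx -770.42$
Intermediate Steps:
$q{\left(B \right)} = 18$ ($q{\left(B \right)} = 12 + 3 \cdot 2 = 12 + 6 = 18$)
$G{\left(m,g \right)} = \frac{g + m}{2 m}$
$\left(-43\right) 43 G{\left(q{\left(6 \right)},-3 \right)} = \left(-43\right) 43 \frac{-3 + 18}{2 \cdot 18} = - 1849 \cdot \frac{1}{2} \cdot \frac{1}{18} \cdot 15 = \left(-1849\right) \frac{5}{12} = - \frac{9245}{12}$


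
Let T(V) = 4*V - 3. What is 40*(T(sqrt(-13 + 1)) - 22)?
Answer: -1000 + 320*I*sqrt(3) ≈ -1000.0 + 554.26*I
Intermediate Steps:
T(V) = -3 + 4*V
40*(T(sqrt(-13 + 1)) - 22) = 40*((-3 + 4*sqrt(-13 + 1)) - 22) = 40*((-3 + 4*sqrt(-12)) - 22) = 40*((-3 + 4*(2*I*sqrt(3))) - 22) = 40*((-3 + 8*I*sqrt(3)) - 22) = 40*(-25 + 8*I*sqrt(3)) = -1000 + 320*I*sqrt(3)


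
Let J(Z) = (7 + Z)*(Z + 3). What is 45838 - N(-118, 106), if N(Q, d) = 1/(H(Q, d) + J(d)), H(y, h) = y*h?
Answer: 8755059/191 ≈ 45838.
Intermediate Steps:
H(y, h) = h*y
J(Z) = (3 + Z)*(7 + Z) (J(Z) = (7 + Z)*(3 + Z) = (3 + Z)*(7 + Z))
N(Q, d) = 1/(21 + d² + 10*d + Q*d) (N(Q, d) = 1/(d*Q + (21 + d² + 10*d)) = 1/(Q*d + (21 + d² + 10*d)) = 1/(21 + d² + 10*d + Q*d))
45838 - N(-118, 106) = 45838 - 1/(21 + 106² + 10*106 - 118*106) = 45838 - 1/(21 + 11236 + 1060 - 12508) = 45838 - 1/(-191) = 45838 - 1*(-1/191) = 45838 + 1/191 = 8755059/191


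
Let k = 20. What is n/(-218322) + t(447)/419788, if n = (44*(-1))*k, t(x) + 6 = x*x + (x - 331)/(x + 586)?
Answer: 22721262931775/47336685637644 ≈ 0.47999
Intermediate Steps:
t(x) = -6 + x² + (-331 + x)/(586 + x) (t(x) = -6 + (x*x + (x - 331)/(x + 586)) = -6 + (x² + (-331 + x)/(586 + x)) = -6 + x² + (-331 + x)/(586 + x))
n = -880 (n = (44*(-1))*20 = -44*20 = -880)
n/(-218322) + t(447)/419788 = -880/(-218322) + ((-3847 + 447³ - 5*447 + 586*447²)/(586 + 447))/419788 = -880*(-1/218322) + ((-3847 + 89314623 - 2235 + 586*199809)/1033)*(1/419788) = 440/109161 + ((-3847 + 89314623 - 2235 + 117088074)/1033)*(1/419788) = 440/109161 + ((1/1033)*206396615)*(1/419788) = 440/109161 + (206396615/1033)*(1/419788) = 440/109161 + 206396615/433641004 = 22721262931775/47336685637644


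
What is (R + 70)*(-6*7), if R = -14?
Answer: -2352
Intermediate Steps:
(R + 70)*(-6*7) = (-14 + 70)*(-6*7) = 56*(-42) = -2352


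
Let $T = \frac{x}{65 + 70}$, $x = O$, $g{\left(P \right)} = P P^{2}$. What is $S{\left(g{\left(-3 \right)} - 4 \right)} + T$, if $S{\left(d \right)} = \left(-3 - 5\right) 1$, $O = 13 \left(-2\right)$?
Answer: $- \frac{1106}{135} \approx -8.1926$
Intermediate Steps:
$g{\left(P \right)} = P^{3}$
$O = -26$
$S{\left(d \right)} = -8$ ($S{\left(d \right)} = \left(-8\right) 1 = -8$)
$x = -26$
$T = - \frac{26}{135}$ ($T = - \frac{26}{65 + 70} = - \frac{26}{135} \approx -0.19259$)
$S{\left(g{\left(-3 \right)} - 4 \right)} + T = -8 - \frac{26}{135} = - \frac{1106}{135}$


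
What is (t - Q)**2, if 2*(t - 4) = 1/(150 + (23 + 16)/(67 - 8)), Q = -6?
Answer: 31626709921/316057284 ≈ 100.07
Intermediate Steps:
t = 71171/17778 (t = 4 + 1/(2*(150 + (23 + 16)/(67 - 8))) = 4 + 1/(2*(150 + 39/59)) = 4 + 1/(2*(8889/59)) = 4 + (1/2)*(59/8889) = 4 + 59/17778 = 71171/17778 ≈ 4.0033)
(t - Q)**2 = (71171/17778 - 1*(-6))**2 = (71171/17778 + 6)**2 = (177839/17778)**2 = 31626709921/316057284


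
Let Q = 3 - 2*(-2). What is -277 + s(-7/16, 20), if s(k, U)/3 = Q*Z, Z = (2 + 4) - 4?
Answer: -235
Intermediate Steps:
Q = 7 (Q = 3 + 4 = 7)
Z = 2 (Z = 6 - 4 = 2)
s(k, U) = 42 (s(k, U) = 3*(7*2) = 3*14 = 42)
-277 + s(-7/16, 20) = -277 + 42 = -235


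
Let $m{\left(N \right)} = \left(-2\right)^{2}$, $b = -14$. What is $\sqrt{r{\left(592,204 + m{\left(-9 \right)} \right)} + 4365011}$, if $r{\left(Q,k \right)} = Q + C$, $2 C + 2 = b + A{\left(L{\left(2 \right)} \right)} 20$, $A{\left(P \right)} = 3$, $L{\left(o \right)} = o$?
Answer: $25 \sqrt{6985} \approx 2089.4$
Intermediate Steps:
$m{\left(N \right)} = 4$
$C = 22$ ($C = -1 + \frac{-14 + 3 \cdot 20}{2} = -1 + \frac{-14 + 60}{2} = -1 + \frac{1}{2} \cdot 46 = -1 + 23 = 22$)
$r{\left(Q,k \right)} = 22 + Q$ ($r{\left(Q,k \right)} = Q + 22 = 22 + Q$)
$\sqrt{r{\left(592,204 + m{\left(-9 \right)} \right)} + 4365011} = \sqrt{\left(22 + 592\right) + 4365011} = \sqrt{614 + 4365011} = \sqrt{4365625} = 25 \sqrt{6985}$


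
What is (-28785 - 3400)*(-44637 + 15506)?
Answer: 937581235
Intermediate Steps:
(-28785 - 3400)*(-44637 + 15506) = -32185*(-29131) = 937581235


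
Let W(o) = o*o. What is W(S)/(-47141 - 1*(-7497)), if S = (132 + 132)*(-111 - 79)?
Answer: -57182400/901 ≈ -63466.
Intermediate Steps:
S = -50160 (S = 264*(-190) = -50160)
W(o) = o²
W(S)/(-47141 - 1*(-7497)) = (-50160)²/(-47141 - 1*(-7497)) = 2516025600/(-47141 + 7497) = 2516025600/(-39644) = 2516025600*(-1/39644) = -57182400/901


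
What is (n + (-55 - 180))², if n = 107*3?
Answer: 7396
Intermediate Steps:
n = 321
(n + (-55 - 180))² = (321 + (-55 - 180))² = (321 - 235)² = 86² = 7396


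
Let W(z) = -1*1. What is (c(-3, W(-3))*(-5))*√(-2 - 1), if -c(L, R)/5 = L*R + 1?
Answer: 100*I*√3 ≈ 173.21*I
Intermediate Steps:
W(z) = -1
c(L, R) = -5 - 5*L*R (c(L, R) = -5*(L*R + 1) = -5*(1 + L*R) = -5 - 5*L*R)
(c(-3, W(-3))*(-5))*√(-2 - 1) = ((-5 - 5*(-3)*(-1))*(-5))*√(-2 - 1) = ((-5 - 15)*(-5))*√(-3) = (-20*(-5))*(I*√3) = 100*(I*√3) = 100*I*√3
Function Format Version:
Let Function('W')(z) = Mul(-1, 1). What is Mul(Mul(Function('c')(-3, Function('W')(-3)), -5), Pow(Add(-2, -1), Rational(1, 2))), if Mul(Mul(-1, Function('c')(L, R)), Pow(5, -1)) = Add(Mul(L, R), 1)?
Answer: Mul(100, I, Pow(3, Rational(1, 2))) ≈ Mul(173.21, I)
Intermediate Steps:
Function('W')(z) = -1
Function('c')(L, R) = Add(-5, Mul(-5, L, R)) (Function('c')(L, R) = Mul(-5, Add(Mul(L, R), 1)) = Mul(-5, Add(1, Mul(L, R))) = Add(-5, Mul(-5, L, R)))
Mul(Mul(Function('c')(-3, Function('W')(-3)), -5), Pow(Add(-2, -1), Rational(1, 2))) = Mul(Mul(Add(-5, Mul(-5, -3, -1)), -5), Pow(Add(-2, -1), Rational(1, 2))) = Mul(Mul(Add(-5, -15), -5), Pow(-3, Rational(1, 2))) = Mul(Mul(-20, -5), Mul(I, Pow(3, Rational(1, 2)))) = Mul(100, Mul(I, Pow(3, Rational(1, 2)))) = Mul(100, I, Pow(3, Rational(1, 2)))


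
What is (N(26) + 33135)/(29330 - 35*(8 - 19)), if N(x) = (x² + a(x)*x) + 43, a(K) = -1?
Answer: 11276/9905 ≈ 1.1384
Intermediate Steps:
N(x) = 43 + x² - x (N(x) = (x² - x) + 43 = 43 + x² - x)
(N(26) + 33135)/(29330 - 35*(8 - 19)) = ((43 + 26² - 1*26) + 33135)/(29330 - 35*(8 - 19)) = ((43 + 676 - 26) + 33135)/(29330 - 35*(-11)) = (693 + 33135)/(29330 + 385) = 33828/29715 = 33828*(1/29715) = 11276/9905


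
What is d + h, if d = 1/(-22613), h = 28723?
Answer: 649513198/22613 ≈ 28723.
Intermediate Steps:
d = -1/22613 ≈ -4.4222e-5
d + h = -1/22613 + 28723 = 649513198/22613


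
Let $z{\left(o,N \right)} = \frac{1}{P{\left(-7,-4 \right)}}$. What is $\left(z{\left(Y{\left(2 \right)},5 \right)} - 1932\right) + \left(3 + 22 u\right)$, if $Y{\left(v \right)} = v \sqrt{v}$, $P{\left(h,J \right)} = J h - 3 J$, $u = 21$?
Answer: $- \frac{58679}{40} \approx -1467.0$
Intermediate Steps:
$P{\left(h,J \right)} = - 3 J + J h$
$Y{\left(v \right)} = v^{\frac{3}{2}}$
$z{\left(o,N \right)} = \frac{1}{40}$ ($z{\left(o,N \right)} = \frac{1}{\left(-4\right) \left(-3 - 7\right)} = \frac{1}{\left(-4\right) \left(-10\right)} = \frac{1}{40}$)
$\left(z{\left(Y{\left(2 \right)},5 \right)} - 1932\right) + \left(3 + 22 u\right) = \left(\frac{1}{40} - 1932\right) + \left(3 + 22 \cdot 21\right) = - \frac{77279}{40} + \left(3 + 462\right) = - \frac{77279}{40} + 465 = - \frac{58679}{40}$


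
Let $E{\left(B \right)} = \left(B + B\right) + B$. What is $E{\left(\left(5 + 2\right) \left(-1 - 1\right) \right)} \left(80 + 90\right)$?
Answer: $-7140$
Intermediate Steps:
$E{\left(B \right)} = 3 B$ ($E{\left(B \right)} = 2 B + B = 3 B$)
$E{\left(\left(5 + 2\right) \left(-1 - 1\right) \right)} \left(80 + 90\right) = 3 \left(5 + 2\right) \left(-1 - 1\right) \left(80 + 90\right) = 3 \cdot 7 \left(-2\right) 170 = 3 \left(-14\right) 170 = \left(-42\right) 170 = -7140$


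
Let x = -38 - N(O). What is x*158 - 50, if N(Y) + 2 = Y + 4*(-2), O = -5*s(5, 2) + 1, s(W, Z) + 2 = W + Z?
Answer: -682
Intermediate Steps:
s(W, Z) = -2 + W + Z (s(W, Z) = -2 + (W + Z) = -2 + W + Z)
O = -24 (O = -5*(-2 + 5 + 2) + 1 = -5*5 + 1 = -25 + 1 = -24)
N(Y) = -10 + Y (N(Y) = -2 + (Y + 4*(-2)) = -2 + (Y - 8) = -2 + (-8 + Y) = -10 + Y)
x = -4 (x = -38 - (-10 - 24) = -38 - 1*(-34) = -38 + 34 = -4)
x*158 - 50 = -4*158 - 50 = -632 - 50 = -682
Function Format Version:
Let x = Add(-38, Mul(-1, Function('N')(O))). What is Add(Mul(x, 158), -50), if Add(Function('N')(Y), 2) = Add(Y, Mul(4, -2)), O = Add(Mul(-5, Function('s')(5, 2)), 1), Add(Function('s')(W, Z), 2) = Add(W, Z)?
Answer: -682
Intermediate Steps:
Function('s')(W, Z) = Add(-2, W, Z) (Function('s')(W, Z) = Add(-2, Add(W, Z)) = Add(-2, W, Z))
O = -24 (O = Add(Mul(-5, Add(-2, 5, 2)), 1) = Add(Mul(-5, 5), 1) = Add(-25, 1) = -24)
Function('N')(Y) = Add(-10, Y) (Function('N')(Y) = Add(-2, Add(Y, Mul(4, -2))) = Add(-2, Add(Y, -8)) = Add(-2, Add(-8, Y)) = Add(-10, Y))
x = -4 (x = Add(-38, Mul(-1, Add(-10, -24))) = Add(-38, Mul(-1, -34)) = Add(-38, 34) = -4)
Add(Mul(x, 158), -50) = Add(Mul(-4, 158), -50) = Add(-632, -50) = -682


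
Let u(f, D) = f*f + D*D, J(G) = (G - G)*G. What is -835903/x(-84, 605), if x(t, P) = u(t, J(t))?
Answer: -835903/7056 ≈ -118.47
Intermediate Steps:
J(G) = 0 (J(G) = 0*G = 0)
u(f, D) = D**2 + f**2 (u(f, D) = f**2 + D**2 = D**2 + f**2)
x(t, P) = t**2 (x(t, P) = 0**2 + t**2 = 0 + t**2 = t**2)
-835903/x(-84, 605) = -835903/((-84)**2) = -835903/7056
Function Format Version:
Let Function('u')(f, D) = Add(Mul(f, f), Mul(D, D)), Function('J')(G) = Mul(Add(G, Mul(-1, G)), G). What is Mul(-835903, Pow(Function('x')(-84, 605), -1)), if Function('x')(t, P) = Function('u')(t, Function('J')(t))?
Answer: Rational(-835903, 7056) ≈ -118.47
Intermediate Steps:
Function('J')(G) = 0 (Function('J')(G) = Mul(0, G) = 0)
Function('u')(f, D) = Add(Pow(D, 2), Pow(f, 2)) (Function('u')(f, D) = Add(Pow(f, 2), Pow(D, 2)) = Add(Pow(D, 2), Pow(f, 2)))
Function('x')(t, P) = Pow(t, 2) (Function('x')(t, P) = Add(Pow(0, 2), Pow(t, 2)) = Add(0, Pow(t, 2)) = Pow(t, 2))
Mul(-835903, Pow(Function('x')(-84, 605), -1)) = Mul(-835903, Pow(Pow(-84, 2), -1)) = Mul(-835903, Pow(7056, -1)) = Mul(-835903, Rational(1, 7056)) = Rational(-835903, 7056)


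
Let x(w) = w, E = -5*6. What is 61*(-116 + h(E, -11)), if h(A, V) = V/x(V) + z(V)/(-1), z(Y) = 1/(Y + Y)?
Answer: -154269/22 ≈ -7012.2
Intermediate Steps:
E = -30
z(Y) = 1/(2*Y)
h(A, V) = 1 - 1/(2*V) (h(A, V) = V/V + (1/(2*V))/(-1) = 1 + (1/(2*V))*(-1) = 1 - 1/(2*V))
61*(-116 + h(E, -11)) = 61*(-116 + (-½ - 11)/(-11)) = 61*(-116 - 1/11*(-23/2)) = 61*(-116 + 23/22) = 61*(-2529/22) = -154269/22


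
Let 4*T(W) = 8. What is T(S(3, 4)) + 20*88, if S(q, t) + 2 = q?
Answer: 1762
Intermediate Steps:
S(q, t) = -2 + q
T(W) = 2 (T(W) = (¼)*8 = 2)
T(S(3, 4)) + 20*88 = 2 + 20*88 = 2 + 1760 = 1762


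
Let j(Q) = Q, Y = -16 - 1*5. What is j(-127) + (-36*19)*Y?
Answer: 14237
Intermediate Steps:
Y = -21 (Y = -16 - 5 = -21)
j(-127) + (-36*19)*Y = -127 - 36*19*(-21) = -127 - 684*(-21) = -127 + 14364 = 14237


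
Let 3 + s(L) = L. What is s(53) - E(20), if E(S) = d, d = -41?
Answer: 91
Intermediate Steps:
E(S) = -41
s(L) = -3 + L
s(53) - E(20) = (-3 + 53) - 1*(-41) = 50 + 41 = 91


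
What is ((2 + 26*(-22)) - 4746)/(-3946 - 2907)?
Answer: 5316/6853 ≈ 0.77572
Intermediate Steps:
((2 + 26*(-22)) - 4746)/(-3946 - 2907) = ((2 - 572) - 4746)/(-6853) = (-570 - 4746)*(-1/6853) = -5316*(-1/6853) = 5316/6853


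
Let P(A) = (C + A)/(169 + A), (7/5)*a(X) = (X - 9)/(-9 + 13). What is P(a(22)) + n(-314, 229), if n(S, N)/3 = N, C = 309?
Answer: 3304256/4797 ≈ 688.82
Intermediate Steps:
n(S, N) = 3*N
a(X) = -45/28 + 5*X/28 (a(X) = 5*((X - 9)/(-9 + 13))/7 = 5*((-9 + X)/4)/7 = 5*((-9 + X)*(1/4))/7 = 5*(-9/4 + X/4)/7 = -45/28 + 5*X/28)
P(A) = (309 + A)/(169 + A)
P(a(22)) + n(-314, 229) = (309 + (-45/28 + (5/28)*22))/(169 + (-45/28 + (5/28)*22)) + 3*229 = (309 + (-45/28 + 55/14))/(169 + (-45/28 + 55/14)) + 687 = (309 + 65/28)/(169 + 65/28) + 687 = (8717/28)/(4797/28) + 687 = (28/4797)*(8717/28) + 687 = 8717/4797 + 687 = 3304256/4797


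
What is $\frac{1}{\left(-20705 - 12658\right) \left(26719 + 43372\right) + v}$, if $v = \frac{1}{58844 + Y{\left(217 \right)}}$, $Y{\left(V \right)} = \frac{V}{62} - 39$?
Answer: $- \frac{117617}{275041007063359} \approx -4.2763 \cdot 10^{-10}$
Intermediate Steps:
$Y{\left(V \right)} = -39 + \frac{V}{62}$ ($Y{\left(V \right)} = V \frac{1}{62} - 39 = \frac{V}{62} - 39 = -39 + \frac{V}{62}$)
$v = \frac{2}{117617}$ ($v = \frac{1}{58844 + \left(-39 + \frac{1}{62} \cdot 217\right)} = \frac{1}{58844 + \left(-39 + \frac{7}{2}\right)} = \frac{1}{58844 - \frac{71}{2}} = \frac{1}{\frac{117617}{2}} = \frac{2}{117617} \approx 1.7004 \cdot 10^{-5}$)
$\frac{1}{\left(-20705 - 12658\right) \left(26719 + 43372\right) + v} = \frac{1}{\left(-20705 - 12658\right) \left(26719 + 43372\right) + \frac{2}{117617}} = \frac{1}{\left(-33363\right) 70091 + \frac{2}{117617}} = \frac{1}{-2338446033 + \frac{2}{117617}} = \frac{1}{- \frac{275041007063359}{117617}} = - \frac{117617}{275041007063359}$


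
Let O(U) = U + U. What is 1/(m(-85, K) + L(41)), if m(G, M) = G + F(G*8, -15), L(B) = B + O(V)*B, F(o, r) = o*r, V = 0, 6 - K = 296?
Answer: 1/10156 ≈ 9.8464e-5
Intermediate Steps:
K = -290 (K = 6 - 1*296 = 6 - 296 = -290)
O(U) = 2*U
L(B) = B (L(B) = B + (2*0)*B = B + 0*B = B + 0 = B)
m(G, M) = -119*G (m(G, M) = G + (G*8)*(-15) = G + (8*G)*(-15) = G - 120*G = -119*G)
1/(m(-85, K) + L(41)) = 1/(-119*(-85) + 41) = 1/(10115 + 41) = 1/10156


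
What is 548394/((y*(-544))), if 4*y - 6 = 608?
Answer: -274197/41752 ≈ -6.5673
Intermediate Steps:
y = 307/2 (y = 3/2 + (¼)*608 = 3/2 + 152 = 307/2 ≈ 153.50)
548394/((y*(-544))) = 548394/(((307/2)*(-544))) = 548394/(-83504) = 548394*(-1/83504) = -274197/41752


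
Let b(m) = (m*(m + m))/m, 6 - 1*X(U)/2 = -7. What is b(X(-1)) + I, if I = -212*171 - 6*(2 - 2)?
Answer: -36200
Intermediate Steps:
X(U) = 26 (X(U) = 12 - 2*(-7) = 12 + 14 = 26)
b(m) = 2*m (b(m) = (m*(2*m))/m = (2*m**2)/m = 2*m)
I = -36252 (I = -36252 - 6*0 = -36252 + 0 = -36252)
b(X(-1)) + I = 2*26 - 36252 = 52 - 36252 = -36200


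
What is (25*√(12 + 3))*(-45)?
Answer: -1125*√15 ≈ -4357.1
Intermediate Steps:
(25*√(12 + 3))*(-45) = (25*√15)*(-45) = -1125*√15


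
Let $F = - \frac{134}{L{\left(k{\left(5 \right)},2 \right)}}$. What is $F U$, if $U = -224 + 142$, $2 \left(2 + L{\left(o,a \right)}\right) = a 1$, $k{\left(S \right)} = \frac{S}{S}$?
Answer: $-10988$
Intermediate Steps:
$k{\left(S \right)} = 1$
$L{\left(o,a \right)} = -2 + \frac{a}{2}$ ($L{\left(o,a \right)} = -2 + \frac{a 1}{2} = -2 + \frac{a}{2}$)
$U = -82$
$F = 134$ ($F = - \frac{134}{-2 + \frac{1}{2} \cdot 2} = - \frac{134}{-2 + 1} = - \frac{134}{-1} = \left(-134\right) \left(-1\right) = 134$)
$F U = 134 \left(-82\right) = -10988$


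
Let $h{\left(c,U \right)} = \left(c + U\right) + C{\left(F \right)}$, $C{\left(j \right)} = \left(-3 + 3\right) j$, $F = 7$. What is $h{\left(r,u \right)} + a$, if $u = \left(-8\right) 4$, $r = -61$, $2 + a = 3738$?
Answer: $3643$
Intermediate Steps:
$a = 3736$ ($a = -2 + 3738 = 3736$)
$C{\left(j \right)} = 0$ ($C{\left(j \right)} = 0 j = 0$)
$u = -32$
$h{\left(c,U \right)} = U + c$ ($h{\left(c,U \right)} = \left(c + U\right) + 0 = \left(U + c\right) + 0 = U + c$)
$h{\left(r,u \right)} + a = \left(-32 - 61\right) + 3736 = -93 + 3736 = 3643$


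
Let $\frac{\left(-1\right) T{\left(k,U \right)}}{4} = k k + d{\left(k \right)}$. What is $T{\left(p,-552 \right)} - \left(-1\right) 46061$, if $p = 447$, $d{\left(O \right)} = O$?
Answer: $-754963$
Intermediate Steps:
$T{\left(k,U \right)} = - 4 k - 4 k^{2}$ ($T{\left(k,U \right)} = - 4 \left(k k + k\right) = - 4 \left(k^{2} + k\right) = - 4 \left(k + k^{2}\right) = - 4 k - 4 k^{2}$)
$T{\left(p,-552 \right)} - \left(-1\right) 46061 = 4 \cdot 447 \left(-1 - 447\right) - \left(-1\right) 46061 = 4 \cdot 447 \left(-1 - 447\right) - -46061 = 4 \cdot 447 \left(-448\right) + 46061 = -801024 + 46061 = -754963$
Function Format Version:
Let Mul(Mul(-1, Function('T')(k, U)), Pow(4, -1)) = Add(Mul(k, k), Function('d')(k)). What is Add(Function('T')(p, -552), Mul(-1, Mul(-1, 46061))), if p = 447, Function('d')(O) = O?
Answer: -754963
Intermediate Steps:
Function('T')(k, U) = Add(Mul(-4, k), Mul(-4, Pow(k, 2))) (Function('T')(k, U) = Mul(-4, Add(Mul(k, k), k)) = Mul(-4, Add(Pow(k, 2), k)) = Mul(-4, Add(k, Pow(k, 2))) = Add(Mul(-4, k), Mul(-4, Pow(k, 2))))
Add(Function('T')(p, -552), Mul(-1, Mul(-1, 46061))) = Add(Mul(4, 447, Add(-1, Mul(-1, 447))), Mul(-1, Mul(-1, 46061))) = Add(Mul(4, 447, Add(-1, -447)), Mul(-1, -46061)) = Add(Mul(4, 447, -448), 46061) = Add(-801024, 46061) = -754963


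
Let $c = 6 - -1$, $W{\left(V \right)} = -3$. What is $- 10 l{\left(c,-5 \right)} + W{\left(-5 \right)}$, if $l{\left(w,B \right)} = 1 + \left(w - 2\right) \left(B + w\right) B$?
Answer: $487$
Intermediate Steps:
$c = 7$ ($c = 6 + 1 = 7$)
$l{\left(w,B \right)} = 1 + B \left(-2 + w\right) \left(B + w\right)$ ($l{\left(w,B \right)} = 1 + \left(-2 + w\right) \left(B + w\right) B = 1 + B \left(-2 + w\right) \left(B + w\right)$)
$- 10 l{\left(c,-5 \right)} + W{\left(-5 \right)} = - 10 \left(1 - 2 \left(-5\right)^{2} - 5 \cdot 7^{2} + 7 \left(-5\right)^{2} - \left(-10\right) 7\right) - 3 = - 10 \left(1 - 50 - 245 + 7 \cdot 25 + 70\right) - 3 = - 10 \left(1 - 50 - 245 + 175 + 70\right) - 3 = \left(-10\right) \left(-49\right) - 3 = 490 - 3 = 487$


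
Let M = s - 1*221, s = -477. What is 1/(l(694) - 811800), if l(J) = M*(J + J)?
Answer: -1/1780624 ≈ -5.6160e-7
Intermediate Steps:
M = -698 (M = -477 - 1*221 = -477 - 221 = -698)
l(J) = -1396*J (l(J) = -698*(J + J) = -1396*J)
1/(l(694) - 811800) = 1/(-1396*694 - 811800) = 1/(-968824 - 811800) = 1/(-1780624) = -1/1780624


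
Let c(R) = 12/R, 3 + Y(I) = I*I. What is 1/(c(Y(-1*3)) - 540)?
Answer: -1/538 ≈ -0.0018587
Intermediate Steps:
Y(I) = -3 + I² (Y(I) = -3 + I*I = -3 + I²)
1/(c(Y(-1*3)) - 540) = 1/(12/(-3 + (-1*3)²) - 540) = 1/(12/(-3 + (-3)²) - 540) = 1/(12/(-3 + 9) - 540) = 1/(12/6 - 540) = 1/(12*(⅙) - 540) = 1/(2 - 540) = 1/(-538) = -1/538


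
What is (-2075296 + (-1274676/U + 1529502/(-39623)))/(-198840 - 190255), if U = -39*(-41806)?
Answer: 1718874883286796/322263875100055 ≈ 5.3337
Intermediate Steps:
U = 1630434
(-2075296 + (-1274676/U + 1529502/(-39623)))/(-198840 - 190255) = (-2075296 + (-1274676/1630434 + 1529502/(-39623)))/(-198840 - 190255) = (-2075296 + (-1274676*1/1630434 + 1529502*(-1/39623)))/(-389095) = (-2075296 + (-16342/20903 - 1529502/39623))*(-1/389095) = (-2075296 - 32618699372/828239569)*(-1/389095) = -1718874883286796/828239569*(-1/389095) = 1718874883286796/322263875100055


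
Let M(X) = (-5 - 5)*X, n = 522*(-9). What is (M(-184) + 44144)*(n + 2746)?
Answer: -89760768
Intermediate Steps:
n = -4698
M(X) = -10*X
(M(-184) + 44144)*(n + 2746) = (-10*(-184) + 44144)*(-4698 + 2746) = (1840 + 44144)*(-1952) = 45984*(-1952) = -89760768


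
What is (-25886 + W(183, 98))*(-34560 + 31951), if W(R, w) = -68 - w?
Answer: 67969668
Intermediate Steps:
(-25886 + W(183, 98))*(-34560 + 31951) = (-25886 + (-68 - 1*98))*(-34560 + 31951) = (-25886 + (-68 - 98))*(-2609) = (-25886 - 166)*(-2609) = -26052*(-2609) = 67969668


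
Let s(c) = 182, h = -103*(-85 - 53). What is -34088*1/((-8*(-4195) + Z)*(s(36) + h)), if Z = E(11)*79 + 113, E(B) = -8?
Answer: -8522/118914559 ≈ -7.1665e-5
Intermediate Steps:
h = 14214 (h = -103*(-138) = 14214)
Z = -519 (Z = -8*79 + 113 = -632 + 113 = -519)
-34088*1/((-8*(-4195) + Z)*(s(36) + h)) = -34088*1/((182 + 14214)*(-8*(-4195) - 519)) = -34088*1/(14396*(33560 - 519)) = -34088/(14396*33041) = -34088/475658236 = -34088*1/475658236 = -8522/118914559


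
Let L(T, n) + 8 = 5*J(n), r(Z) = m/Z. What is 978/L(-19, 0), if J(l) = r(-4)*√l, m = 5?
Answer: -489/4 ≈ -122.25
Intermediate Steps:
r(Z) = 5/Z
J(l) = -5*√l/4 (J(l) = (5/(-4))*√l = (5*(-¼))*√l = -5*√l/4)
L(T, n) = -8 - 25*√n/4 (L(T, n) = -8 + 5*(-5*√n/4) = -8 - 25*√n/4)
978/L(-19, 0) = 978/(-8 - 25*√0/4) = 978/(-8 - 25/4*0) = 978/(-8 + 0) = 978/(-8) = 978*(-⅛) = -489/4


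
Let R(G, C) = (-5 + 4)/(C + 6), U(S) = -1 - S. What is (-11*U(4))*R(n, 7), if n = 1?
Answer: -55/13 ≈ -4.2308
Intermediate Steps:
R(G, C) = -1/(6 + C)
(-11*U(4))*R(n, 7) = (-11*(-1 - 1*4))*(-1/(6 + 7)) = (-11*(-1 - 4))*(-1/13) = (-11*(-5))*(-1*1/13) = 55*(-1/13) = -55/13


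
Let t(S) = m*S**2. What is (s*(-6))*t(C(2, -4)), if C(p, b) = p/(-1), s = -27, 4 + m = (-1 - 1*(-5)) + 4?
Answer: 2592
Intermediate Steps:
m = 4 (m = -4 + ((-1 - 1*(-5)) + 4) = -4 + ((-1 + 5) + 4) = -4 + (4 + 4) = -4 + 8 = 4)
C(p, b) = -p (C(p, b) = p*(-1) = -p)
t(S) = 4*S**2
(s*(-6))*t(C(2, -4)) = (-27*(-6))*(4*(-1*2)**2) = 162*(4*(-2)**2) = 162*(4*4) = 162*16 = 2592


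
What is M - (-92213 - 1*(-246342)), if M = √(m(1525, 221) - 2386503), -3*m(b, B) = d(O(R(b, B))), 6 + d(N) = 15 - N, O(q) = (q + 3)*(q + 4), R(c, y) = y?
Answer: -154129 + I*√2369706 ≈ -1.5413e+5 + 1539.4*I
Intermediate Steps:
O(q) = (3 + q)*(4 + q)
d(N) = 9 - N (d(N) = -6 + (15 - N) = 9 - N)
m(b, B) = 1 + B²/3 + 7*B/3 (m(b, B) = -(9 - (12 + B² + 7*B))/3 = -(9 + (-12 - B² - 7*B))/3 = -(-3 - B² - 7*B)/3 = 1 + B²/3 + 7*B/3)
M = I*√2369706 (M = √((1 + (⅓)*221² + (7/3)*221) - 2386503) = √((1 + (⅓)*48841 + 1547/3) - 2386503) = √((1 + 48841/3 + 1547/3) - 2386503) = √(16797 - 2386503) = √(-2369706) = I*√2369706 ≈ 1539.4*I)
M - (-92213 - 1*(-246342)) = I*√2369706 - (-92213 - 1*(-246342)) = I*√2369706 - (-92213 + 246342) = I*√2369706 - 1*154129 = I*√2369706 - 154129 = -154129 + I*√2369706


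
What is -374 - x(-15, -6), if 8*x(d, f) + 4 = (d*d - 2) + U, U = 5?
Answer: -402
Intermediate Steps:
x(d, f) = -⅛ + d²/8 (x(d, f) = -½ + ((d*d - 2) + 5)/8 = -½ + ((d² - 2) + 5)/8 = -½ + ((-2 + d²) + 5)/8 = -½ + (3 + d²)/8 = -½ + (3/8 + d²/8) = -⅛ + d²/8)
-374 - x(-15, -6) = -374 - (-⅛ + (⅛)*(-15)²) = -374 - (-⅛ + (⅛)*225) = -374 - (-⅛ + 225/8) = -374 - 1*28 = -374 - 28 = -402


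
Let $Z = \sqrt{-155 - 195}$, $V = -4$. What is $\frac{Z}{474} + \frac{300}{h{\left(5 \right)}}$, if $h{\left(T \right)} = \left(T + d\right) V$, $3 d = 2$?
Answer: $- \frac{225}{17} + \frac{5 i \sqrt{14}}{474} \approx -13.235 + 0.039469 i$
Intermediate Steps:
$d = \frac{2}{3}$ ($d = \frac{1}{3} \cdot 2 = \frac{2}{3} \approx 0.66667$)
$h{\left(T \right)} = - \frac{8}{3} - 4 T$ ($h{\left(T \right)} = \left(T + \frac{2}{3}\right) \left(-4\right) = \left(\frac{2}{3} + T\right) \left(-4\right) = - \frac{8}{3} - 4 T$)
$Z = 5 i \sqrt{14}$ ($Z = \sqrt{-350} = 5 i \sqrt{14} \approx 18.708 i$)
$\frac{Z}{474} + \frac{300}{h{\left(5 \right)}} = \frac{5 i \sqrt{14}}{474} + \frac{300}{- \frac{8}{3} - 20} = 5 i \sqrt{14} \cdot \frac{1}{474} + \frac{300}{- \frac{8}{3} - 20} = \frac{5 i \sqrt{14}}{474} + \frac{300}{- \frac{68}{3}} = \frac{5 i \sqrt{14}}{474} + 300 \left(- \frac{3}{68}\right) = \frac{5 i \sqrt{14}}{474} - \frac{225}{17} = - \frac{225}{17} + \frac{5 i \sqrt{14}}{474}$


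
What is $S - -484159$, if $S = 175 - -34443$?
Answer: $518777$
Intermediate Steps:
$S = 34618$ ($S = 175 + 34443 = 34618$)
$S - -484159 = 34618 - -484159 = 34618 + 484159 = 518777$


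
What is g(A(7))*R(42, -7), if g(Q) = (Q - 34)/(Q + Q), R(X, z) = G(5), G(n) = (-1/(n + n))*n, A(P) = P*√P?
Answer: -¼ + 17*√7/98 ≈ 0.20896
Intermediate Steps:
A(P) = P^(3/2)
G(n) = -½ (G(n) = (-1/(2*n))*n = -½)
R(X, z) = -½
g(Q) = (-34 + Q)/(2*Q) (g(Q) = (-34 + Q)/((2*Q)) = (-34 + Q)*(1/(2*Q)) = (-34 + Q)/(2*Q))
g(A(7))*R(42, -7) = ((-34 + 7^(3/2))/(2*(7^(3/2))))*(-½) = ((-34 + 7*√7)/(2*((7*√7))))*(-½) = ((√7/49)*(-34 + 7*√7)/2)*(-½) = (√7*(-34 + 7*√7)/98)*(-½) = -√7*(-34 + 7*√7)/196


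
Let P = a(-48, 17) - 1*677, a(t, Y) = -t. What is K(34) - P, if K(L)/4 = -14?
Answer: 573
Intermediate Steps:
K(L) = -56 (K(L) = 4*(-14) = -56)
P = -629 (P = -1*(-48) - 1*677 = 48 - 677 = -629)
K(34) - P = -56 - 1*(-629) = -56 + 629 = 573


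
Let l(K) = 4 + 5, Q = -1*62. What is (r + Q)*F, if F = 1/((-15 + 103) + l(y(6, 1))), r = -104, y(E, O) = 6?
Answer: -166/97 ≈ -1.7113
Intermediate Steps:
Q = -62
l(K) = 9
F = 1/97 (F = 1/((-15 + 103) + 9) = 1/(88 + 9) = 1/97 ≈ 0.010309)
(r + Q)*F = (-104 - 62)*(1/97) = -166*1/97 = -166/97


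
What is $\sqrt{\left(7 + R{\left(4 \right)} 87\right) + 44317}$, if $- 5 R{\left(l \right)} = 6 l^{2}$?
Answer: $\frac{2 \sqrt{266585}}{5} \approx 206.53$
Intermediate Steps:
$R{\left(l \right)} = - \frac{6 l^{2}}{5}$
$\sqrt{\left(7 + R{\left(4 \right)} 87\right) + 44317} = \sqrt{\left(7 + - \frac{6 \cdot 4^{2}}{5} \cdot 87\right) + 44317} = \sqrt{\left(7 + \left(- \frac{6}{5}\right) 16 \cdot 87\right) + 44317} = \sqrt{\left(7 - \frac{8352}{5}\right) + 44317} = \sqrt{- \frac{8317}{5} + 44317} = \sqrt{\frac{213268}{5}} = \frac{2 \sqrt{266585}}{5}$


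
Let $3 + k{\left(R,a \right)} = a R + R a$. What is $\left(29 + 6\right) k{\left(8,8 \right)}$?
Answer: $4375$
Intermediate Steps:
$k{\left(R,a \right)} = -3 + 2 R a$ ($k{\left(R,a \right)} = -3 + \left(a R + R a\right) = -3 + \left(R a + R a\right) = -3 + 2 R a$)
$\left(29 + 6\right) k{\left(8,8 \right)} = \left(29 + 6\right) \left(-3 + 2 \cdot 8 \cdot 8\right) = 35 \left(-3 + 128\right) = 35 \cdot 125 = 4375$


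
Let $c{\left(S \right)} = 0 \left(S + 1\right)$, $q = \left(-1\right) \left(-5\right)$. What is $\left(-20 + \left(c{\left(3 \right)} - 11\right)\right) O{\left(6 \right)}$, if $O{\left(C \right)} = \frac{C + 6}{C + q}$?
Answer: $- \frac{372}{11} \approx -33.818$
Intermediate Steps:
$q = 5$
$c{\left(S \right)} = 0$ ($c{\left(S \right)} = 0 \left(1 + S\right) = 0$)
$O{\left(C \right)} = \frac{6 + C}{5 + C}$ ($O{\left(C \right)} = \frac{C + 6}{C + 5} = \frac{6 + C}{5 + C}$)
$\left(-20 + \left(c{\left(3 \right)} - 11\right)\right) O{\left(6 \right)} = \left(-20 + \left(0 - 11\right)\right) \frac{6 + 6}{5 + 6} = \left(-20 - 11\right) \frac{1}{11} \cdot 12 = - 31 \cdot \frac{1}{11} \cdot 12 = \left(-31\right) \frac{12}{11} = - \frac{372}{11}$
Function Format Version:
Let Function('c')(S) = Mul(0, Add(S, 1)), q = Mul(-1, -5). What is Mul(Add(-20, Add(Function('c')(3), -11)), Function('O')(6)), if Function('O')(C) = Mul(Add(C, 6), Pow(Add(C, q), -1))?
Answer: Rational(-372, 11) ≈ -33.818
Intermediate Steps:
q = 5
Function('c')(S) = 0 (Function('c')(S) = Mul(0, Add(1, S)) = 0)
Function('O')(C) = Mul(Pow(Add(5, C), -1), Add(6, C)) (Function('O')(C) = Mul(Add(C, 6), Pow(Add(C, 5), -1)) = Mul(Add(6, C), Pow(Add(5, C), -1)) = Mul(Pow(Add(5, C), -1), Add(6, C)))
Mul(Add(-20, Add(Function('c')(3), -11)), Function('O')(6)) = Mul(Add(-20, Add(0, -11)), Mul(Pow(Add(5, 6), -1), Add(6, 6))) = Mul(Add(-20, -11), Mul(Pow(11, -1), 12)) = Mul(-31, Mul(Rational(1, 11), 12)) = Mul(-31, Rational(12, 11)) = Rational(-372, 11)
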